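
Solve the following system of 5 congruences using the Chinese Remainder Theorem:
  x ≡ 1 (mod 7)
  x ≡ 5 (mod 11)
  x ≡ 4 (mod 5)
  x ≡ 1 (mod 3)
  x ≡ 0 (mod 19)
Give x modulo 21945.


Product of moduli M = 7 · 11 · 5 · 3 · 19 = 21945.
Merge one congruence at a time:
  Start: x ≡ 1 (mod 7).
  Combine with x ≡ 5 (mod 11); new modulus lcm = 77.
    Write x = 1 + 7·t and substitute into x ≡ 5 (mod 11): 7·t ≡ 5 − 1 = 4 (mod 11).
    The inverse of 7 mod 11 is 8 (since 7·8 = 56 = 5·11 + 1), so t ≡ 8·4 = 32 ≡ 10 (mod 11).
    Then x = 1 + 7·10 = 71, valid modulo lcm(7, 11) = 77: x ≡ 71 (mod 77).
  Combine with x ≡ 4 (mod 5); new modulus lcm = 385.
    Write x = 71 + 77·t and substitute into x ≡ 4 (mod 5): 77·t ≡ 4 − 71 = -67 (mod 5).
    Reduce coefficients mod 5: 2·t ≡ 3 (mod 5).
    The inverse of 2 mod 5 is 3 (since 2·3 = 6 = 1·5 + 1), so t ≡ 3·3 = 9 ≡ 4 (mod 5).
    Then x = 71 + 77·4 = 379, valid modulo lcm(77, 5) = 385: x ≡ 379 (mod 385).
  Combine with x ≡ 1 (mod 3); new modulus lcm = 1155.
    Write x = 379 + 385·t and substitute into x ≡ 1 (mod 3): 385·t ≡ 1 − 379 = -378 (mod 3).
    Reduce coefficients mod 3: 1·t ≡ 0 (mod 3).
    So t ≡ 0 (mod 3).
    Then x = 379 + 385·0 = 379, valid modulo lcm(385, 3) = 1155: x ≡ 379 (mod 1155).
  Combine with x ≡ 0 (mod 19); new modulus lcm = 21945.
    Write x = 379 + 1155·t and substitute into x ≡ 0 (mod 19): 1155·t ≡ 0 − 379 = -379 (mod 19).
    Reduce coefficients mod 19: 15·t ≡ 1 (mod 19).
    The inverse of 15 mod 19 is 14 (since 15·14 = 210 = 11·19 + 1), so t ≡ 14·1 = 14 ≡ 14 (mod 19).
    Then x = 379 + 1155·14 = 16549, valid modulo lcm(1155, 19) = 21945: x ≡ 16549 (mod 21945).
Verify against each original: 16549 mod 7 = 1, 16549 mod 11 = 5, 16549 mod 5 = 4, 16549 mod 3 = 1, 16549 mod 19 = 0.

x ≡ 16549 (mod 21945).


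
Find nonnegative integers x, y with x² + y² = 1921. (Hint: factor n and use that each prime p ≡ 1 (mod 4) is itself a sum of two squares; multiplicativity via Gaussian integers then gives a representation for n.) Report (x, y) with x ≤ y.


Step 1: Factor n = 1921 = 17 · 113.
Step 2: Check the mod-4 condition on each prime factor: 17 ≡ 1 (mod 4), exponent 1; 113 ≡ 1 (mod 4), exponent 1.
All primes ≡ 3 (mod 4) appear to even exponent (or don't appear), so by the two-squares theorem n IS expressible as a sum of two squares.
Step 3: Build a representation. Here n = 17 · 113 is a product of primes ≡ 1 (mod 4). Each prime p ≡ 1 (mod 4) is itself a sum of two squares; find a² by testing p − a² for a perfect square:
  17: 17 − 1² = 16 = 4² ⇒ 17 = 1² + 4².
  113: 113 − 1² = 112, 113 − 2² = 109, 113 − 3² = 104, 113 − 4² = 97, 113 − 5² = 88, 113 − 6² = 77, 113 − 7² = 64 = 8² ⇒ 113 = 7² + 8².
  Combine using the Brahmagupta–Fibonacci identity (a² + b²)(c² + d²) = (ac − bd)² + (ad + bc)² = (ac + bd)² + (ad − bc)²:
  17 · 113 = 1921: from (1² + 4²)(7² + 8²), take (1·7 − 4·8, 1·8 + 4·7) = (7 − 32, 8 + 28) = (-25, 36); dropping signs (only squares matter) gives (25, 36); check 25² + 36² = 625 + 1296 = 1921 ✓.
Step 4: Order so x ≤ y and verify: 25² + 36² = 625 + 1296 = 1921 = n. ✓

n = 1921 = 25² + 36² (one valid representation with x ≤ y).


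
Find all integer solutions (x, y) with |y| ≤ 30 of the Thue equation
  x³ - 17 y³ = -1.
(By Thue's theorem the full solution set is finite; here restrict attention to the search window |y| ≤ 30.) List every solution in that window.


The equation is x³ - 17y³ = -1. For fixed y, x³ = 17·y³ − 1, so a solution requires the RHS to be a perfect cube.
Strategy: iterate y from -30 to 30, compute RHS = 17·y³ − 1, and check whether it is a (positive or negative) perfect cube.
Check small values of y:
  y = 0: RHS = -1 = (-1)³ ⇒ x = -1 works.
  y = 1: RHS = 16 is not a perfect cube.
  y = -1: RHS = -18 is not a perfect cube.
  y = 2: RHS = 135 is not a perfect cube.
  y = -2: RHS = -137 is not a perfect cube.
  y = 3: RHS = 458 is not a perfect cube.
  y = -3: RHS = -460 is not a perfect cube.
Continuing, at y = -7: RHS = -5832 = (-18)³ ⇒ x = -18 works.
Searching the remaining y in |y| ≤ 30 finds no further solutions.
Collected solutions: (-1, 0), (-18, -7).

Solutions (with |y| ≤ 30): (-1, 0), (-18, -7).


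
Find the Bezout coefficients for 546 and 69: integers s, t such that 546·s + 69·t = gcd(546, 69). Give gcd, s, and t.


Euclidean algorithm on (546, 69) — divide until remainder is 0:
  546 = 7 · 69 + 63
  69 = 1 · 63 + 6
  63 = 10 · 6 + 3
  6 = 2 · 3 + 0
gcd(546, 69) = 3.
Track Bezout coefficients alongside the remainders: start with r₀ = 546 = a·1 + b·0 (s = 1, t = 0) and r₁ = 69 = a·0 + b·1 (s = 0, t = 1); each new remainder r_{k+1} = r_{k-1} − q_k·r_k inherits s_{k+1} = s_{k-1} − q_k·s_k, t_{k+1} = t_{k-1} − q_k·t_k, so r_k = a·s_k + b·t_k at every step:
  q = 7: r = 63, s = 1 − 7·0 = 1, t = 0 − 7·1 = -7  (check: 546·1 + 69·(-7) = 63)
  q = 1: r = 6, s = 0 − 1·1 = -1, t = 1 − 1·(-7) = 8  (check: 546·(-1) + 69·8 = 6)
  q = 10: r = 3, s = 1 − 10·(-1) = 11, t = -7 − 10·8 = -87  (check: 546·11 + 69·(-87) = 3)
The row with r = 3 (the gcd) gives the Bezout coefficients s = 11, t = -87.
Result: 546 · (11) + 69 · (-87) = 3.

gcd(546, 69) = 3; s = 11, t = -87 (check: 546·11 + 69·(-87) = 3).


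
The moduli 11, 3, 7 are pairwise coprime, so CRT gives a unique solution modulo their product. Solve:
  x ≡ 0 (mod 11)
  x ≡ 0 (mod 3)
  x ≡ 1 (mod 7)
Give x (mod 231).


Moduli 11, 3, 7 are pairwise coprime; by CRT there is a unique solution modulo M = 11 · 3 · 7 = 231.
Solve pairwise, accumulating the modulus:
  Start with x ≡ 0 (mod 11).
  Combine with x ≡ 0 (mod 3): since gcd(11, 3) = 1, we get a unique residue mod 33.
    Write x = 0 + 11·t and substitute into x ≡ 0 (mod 3): 11·t ≡ 0 − 0 = 0 (mod 3).
    Reduce coefficients mod 3: 2·t ≡ 0 (mod 3).
    The inverse of 2 mod 3 is 2 (since 2·2 = 4 = 1·3 + 1), so t ≡ 2·0 = 0 ≡ 0 (mod 3).
    Then x = 0 + 11·0 = 0, valid modulo lcm(11, 3) = 33: x ≡ 0 (mod 33).
  Combine with x ≡ 1 (mod 7): since gcd(33, 7) = 1, we get a unique residue mod 231.
    Write x = 0 + 33·t and substitute into x ≡ 1 (mod 7): 33·t ≡ 1 − 0 = 1 (mod 7).
    Reduce coefficients mod 7: 5·t ≡ 1 (mod 7).
    The inverse of 5 mod 7 is 3 (since 5·3 = 15 = 2·7 + 1), so t ≡ 3·1 = 3 ≡ 3 (mod 7).
    Then x = 0 + 33·3 = 99, valid modulo lcm(33, 7) = 231: x ≡ 99 (mod 231).
Verify: 99 mod 11 = 0 ✓, 99 mod 3 = 0 ✓, 99 mod 7 = 1 ✓.

x ≡ 99 (mod 231).


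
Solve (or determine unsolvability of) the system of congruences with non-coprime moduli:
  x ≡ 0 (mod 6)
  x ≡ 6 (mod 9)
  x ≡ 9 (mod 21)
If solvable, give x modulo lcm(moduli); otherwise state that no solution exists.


Moduli 6, 9, 21 are not pairwise coprime, so CRT works modulo lcm(m_i) when all pairwise compatibility conditions hold.
Pairwise compatibility: gcd(m_i, m_j) must divide a_i - a_j for every pair.
Merge one congruence at a time:
  Start: x ≡ 0 (mod 6).
  Combine with x ≡ 6 (mod 9): gcd(6, 9) = 3; 6 - 0 = 6, which IS divisible by 3, so compatible.
    Write x = 0 + 6·t and substitute into x ≡ 6 (mod 9): 6·t ≡ 6 − 0 = 6 (mod 9).
    Divide the congruence (and modulus) by g = 3: 2·t ≡ 2 (mod 3).
    The inverse of 2 mod 3 is 2 (since 2·2 = 4 = 1·3 + 1), so t ≡ 2·2 = 4 ≡ 1 (mod 3).
    Then x = 0 + 6·1 = 6, valid modulo lcm(6, 9) = 18: x ≡ 6 (mod 18).
  Combine with x ≡ 9 (mod 21): gcd(18, 21) = 3; 9 - 6 = 3, which IS divisible by 3, so compatible.
    Write x = 6 + 18·t and substitute into x ≡ 9 (mod 21): 18·t ≡ 9 − 6 = 3 (mod 21).
    Divide the congruence (and modulus) by g = 3: 6·t ≡ 1 (mod 7).
    The inverse of 6 mod 7 is 6 (since 6·6 = 36 = 5·7 + 1), so t ≡ 6·1 = 6 ≡ 6 (mod 7).
    Then x = 6 + 18·6 = 114, valid modulo lcm(18, 21) = 126: x ≡ 114 (mod 126).
Verify: 114 mod 6 = 0, 114 mod 9 = 6, 114 mod 21 = 9.

x ≡ 114 (mod 126).


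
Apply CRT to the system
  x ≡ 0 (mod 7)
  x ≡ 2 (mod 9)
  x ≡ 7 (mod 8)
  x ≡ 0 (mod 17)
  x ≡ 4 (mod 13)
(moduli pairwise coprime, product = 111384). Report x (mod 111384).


Product of moduli M = 7 · 9 · 8 · 17 · 13 = 111384.
Merge one congruence at a time:
  Start: x ≡ 0 (mod 7).
  Combine with x ≡ 2 (mod 9); new modulus lcm = 63.
    Write x = 0 + 7·t and substitute into x ≡ 2 (mod 9): 7·t ≡ 2 − 0 = 2 (mod 9).
    The inverse of 7 mod 9 is 4 (since 7·4 = 28 = 3·9 + 1), so t ≡ 4·2 = 8 ≡ 8 (mod 9).
    Then x = 0 + 7·8 = 56, valid modulo lcm(7, 9) = 63: x ≡ 56 (mod 63).
  Combine with x ≡ 7 (mod 8); new modulus lcm = 504.
    Write x = 56 + 63·t and substitute into x ≡ 7 (mod 8): 63·t ≡ 7 − 56 = -49 (mod 8).
    Reduce coefficients mod 8: 7·t ≡ 7 (mod 8).
    The inverse of 7 mod 8 is 7 (since 7·7 = 49 = 6·8 + 1), so t ≡ 7·7 = 49 ≡ 1 (mod 8).
    Then x = 56 + 63·1 = 119, valid modulo lcm(63, 8) = 504: x ≡ 119 (mod 504).
  Combine with x ≡ 0 (mod 17); new modulus lcm = 8568.
    Write x = 119 + 504·t and substitute into x ≡ 0 (mod 17): 504·t ≡ 0 − 119 = -119 (mod 17).
    Reduce coefficients mod 17: 11·t ≡ 0 (mod 17).
    The inverse of 11 mod 17 is 14 (since 11·14 = 154 = 9·17 + 1), so t ≡ 14·0 = 0 ≡ 0 (mod 17).
    Then x = 119 + 504·0 = 119, valid modulo lcm(504, 17) = 8568: x ≡ 119 (mod 8568).
  Combine with x ≡ 4 (mod 13); new modulus lcm = 111384.
    Write x = 119 + 8568·t and substitute into x ≡ 4 (mod 13): 8568·t ≡ 4 − 119 = -115 (mod 13).
    Reduce coefficients mod 13: 1·t ≡ 2 (mod 13).
    So t ≡ 2 (mod 13).
    Then x = 119 + 8568·2 = 17255, valid modulo lcm(8568, 13) = 111384: x ≡ 17255 (mod 111384).
Verify against each original: 17255 mod 7 = 0, 17255 mod 9 = 2, 17255 mod 8 = 7, 17255 mod 17 = 0, 17255 mod 13 = 4.

x ≡ 17255 (mod 111384).


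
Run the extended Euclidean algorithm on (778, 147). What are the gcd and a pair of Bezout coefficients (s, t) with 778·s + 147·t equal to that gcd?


Euclidean algorithm on (778, 147) — divide until remainder is 0:
  778 = 5 · 147 + 43
  147 = 3 · 43 + 18
  43 = 2 · 18 + 7
  18 = 2 · 7 + 4
  7 = 1 · 4 + 3
  4 = 1 · 3 + 1
  3 = 3 · 1 + 0
gcd(778, 147) = 1.
Track Bezout coefficients alongside the remainders: start with r₀ = 778 = a·1 + b·0 (s = 1, t = 0) and r₁ = 147 = a·0 + b·1 (s = 0, t = 1); each new remainder r_{k+1} = r_{k-1} − q_k·r_k inherits s_{k+1} = s_{k-1} − q_k·s_k, t_{k+1} = t_{k-1} − q_k·t_k, so r_k = a·s_k + b·t_k at every step:
  q = 5: r = 43, s = 1 − 5·0 = 1, t = 0 − 5·1 = -5  (check: 778·1 + 147·(-5) = 43)
  q = 3: r = 18, s = 0 − 3·1 = -3, t = 1 − 3·(-5) = 16  (check: 778·(-3) + 147·16 = 18)
  q = 2: r = 7, s = 1 − 2·(-3) = 7, t = -5 − 2·16 = -37  (check: 778·7 + 147·(-37) = 7)
  q = 2: r = 4, s = -3 − 2·7 = -17, t = 16 − 2·(-37) = 90  (check: 778·(-17) + 147·90 = 4)
  q = 1: r = 3, s = 7 − 1·(-17) = 24, t = -37 − 1·90 = -127  (check: 778·24 + 147·(-127) = 3)
  q = 1: r = 1, s = -17 − 1·24 = -41, t = 90 − 1·(-127) = 217  (check: 778·(-41) + 147·217 = 1)
The row with r = 1 (the gcd) gives the Bezout coefficients s = -41, t = 217.
Result: 778 · (-41) + 147 · (217) = 1.

gcd(778, 147) = 1; s = -41, t = 217 (check: 778·(-41) + 147·217 = 1).


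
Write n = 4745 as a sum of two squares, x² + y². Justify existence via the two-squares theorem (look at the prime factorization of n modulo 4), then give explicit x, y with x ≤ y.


Step 1: Factor n = 4745 = 5 · 13 · 73.
Step 2: Check the mod-4 condition on each prime factor: 5 ≡ 1 (mod 4), exponent 1; 13 ≡ 1 (mod 4), exponent 1; 73 ≡ 1 (mod 4), exponent 1.
All primes ≡ 3 (mod 4) appear to even exponent (or don't appear), so by the two-squares theorem n IS expressible as a sum of two squares.
Step 3: Build a representation. Here n = 5 · 13 · 73 is a product of primes ≡ 1 (mod 4). Each prime p ≡ 1 (mod 4) is itself a sum of two squares; find a² by testing p − a² for a perfect square:
  5: 5 − 1² = 4 = 2² ⇒ 5 = 1² + 2².
  13: 13 − 1² = 12, 13 − 2² = 9 = 3² ⇒ 13 = 2² + 3².
  73: 73 − 1² = 72, 73 − 2² = 69, 73 − 3² = 64 = 8² ⇒ 73 = 3² + 8².
  Combine using the Brahmagupta–Fibonacci identity (a² + b²)(c² + d²) = (ac − bd)² + (ad + bc)² = (ac + bd)² + (ad − bc)²:
  5 · 13 = 65: from (1² + 2²)(2² + 3²), take (1·2 − 2·3, 1·3 + 2·2) = (2 − 6, 3 + 4) = (-4, 7); dropping signs (only squares matter) gives (4, 7); check 4² + 7² = 16 + 49 = 65 ✓.
  65 · 73 = 4745: from (4² + 7²)(3² + 8²), take (4·3 − 7·8, 4·8 + 7·3) = (12 − 56, 32 + 21) = (-44, 53); dropping signs (only squares matter) gives (44, 53); check 44² + 53² = 1936 + 2809 = 4745 ✓.
Step 4: Order so x ≤ y and verify: 44² + 53² = 1936 + 2809 = 4745 = n. ✓

n = 4745 = 44² + 53² (one valid representation with x ≤ y).


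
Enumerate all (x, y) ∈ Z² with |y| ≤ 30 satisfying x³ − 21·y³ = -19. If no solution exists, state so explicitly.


The equation is x³ - 21y³ = -19. For fixed y, x³ = 21·y³ − 19, so a solution requires the RHS to be a perfect cube.
Strategy: iterate y from -30 to 30, compute RHS = 21·y³ − 19, and check whether it is a (positive or negative) perfect cube.
Check small values of y:
  y = 0: RHS = -19 is not a perfect cube.
  y = 1: RHS = 2 is not a perfect cube.
  y = -1: RHS = -40 is not a perfect cube.
  y = 2: RHS = 149 is not a perfect cube.
  y = -2: RHS = -187 is not a perfect cube.
  y = 3: RHS = 548 is not a perfect cube.
  y = -3: RHS = -586 is not a perfect cube.
Continuing the search up to |y| = 30 finds no solutions either.
No (x, y) in the scanned range satisfies the equation.

No integer solutions with |y| ≤ 30.


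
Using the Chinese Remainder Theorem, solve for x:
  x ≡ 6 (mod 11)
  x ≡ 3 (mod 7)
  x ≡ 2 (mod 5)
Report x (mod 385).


Moduli 11, 7, 5 are pairwise coprime; by CRT there is a unique solution modulo M = 11 · 7 · 5 = 385.
Solve pairwise, accumulating the modulus:
  Start with x ≡ 6 (mod 11).
  Combine with x ≡ 3 (mod 7): since gcd(11, 7) = 1, we get a unique residue mod 77.
    Write x = 6 + 11·t and substitute into x ≡ 3 (mod 7): 11·t ≡ 3 − 6 = -3 (mod 7).
    Reduce coefficients mod 7: 4·t ≡ 4 (mod 7).
    The inverse of 4 mod 7 is 2 (since 4·2 = 8 = 1·7 + 1), so t ≡ 2·4 = 8 ≡ 1 (mod 7).
    Then x = 6 + 11·1 = 17, valid modulo lcm(11, 7) = 77: x ≡ 17 (mod 77).
  Combine with x ≡ 2 (mod 5): since gcd(77, 5) = 1, we get a unique residue mod 385.
    Write x = 17 + 77·t and substitute into x ≡ 2 (mod 5): 77·t ≡ 2 − 17 = -15 (mod 5).
    Reduce coefficients mod 5: 2·t ≡ 0 (mod 5).
    The inverse of 2 mod 5 is 3 (since 2·3 = 6 = 1·5 + 1), so t ≡ 3·0 = 0 ≡ 0 (mod 5).
    Then x = 17 + 77·0 = 17, valid modulo lcm(77, 5) = 385: x ≡ 17 (mod 385).
Verify: 17 mod 11 = 6 ✓, 17 mod 7 = 3 ✓, 17 mod 5 = 2 ✓.

x ≡ 17 (mod 385).


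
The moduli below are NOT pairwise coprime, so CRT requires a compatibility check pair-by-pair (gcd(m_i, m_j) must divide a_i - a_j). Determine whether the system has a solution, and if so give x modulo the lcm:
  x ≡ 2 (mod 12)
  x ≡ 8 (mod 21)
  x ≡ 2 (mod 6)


Moduli 12, 21, 6 are not pairwise coprime, so CRT works modulo lcm(m_i) when all pairwise compatibility conditions hold.
Pairwise compatibility: gcd(m_i, m_j) must divide a_i - a_j for every pair.
Merge one congruence at a time:
  Start: x ≡ 2 (mod 12).
  Combine with x ≡ 8 (mod 21): gcd(12, 21) = 3; 8 - 2 = 6, which IS divisible by 3, so compatible.
    Write x = 2 + 12·t and substitute into x ≡ 8 (mod 21): 12·t ≡ 8 − 2 = 6 (mod 21).
    Divide the congruence (and modulus) by g = 3: 4·t ≡ 2 (mod 7).
    The inverse of 4 mod 7 is 2 (since 4·2 = 8 = 1·7 + 1), so t ≡ 2·2 = 4 ≡ 4 (mod 7).
    Then x = 2 + 12·4 = 50, valid modulo lcm(12, 21) = 84: x ≡ 50 (mod 84).
  Combine with x ≡ 2 (mod 6): gcd(84, 6) = 6; 2 - 50 = -48, which IS divisible by 6, so compatible.
    Write x = 50 + 84·t and substitute into x ≡ 2 (mod 6): 84·t ≡ 2 − 50 = -48 (mod 6).
    Divide the congruence (and modulus) by g = 6: 14·t ≡ -8 (mod 1).
    Modulo 1 every t works; take t = 0.
    Then x = 50 + 84·0 = 50, valid modulo lcm(84, 6) = 84: x ≡ 50 (mod 84).
Verify: 50 mod 12 = 2, 50 mod 21 = 8, 50 mod 6 = 2.

x ≡ 50 (mod 84).


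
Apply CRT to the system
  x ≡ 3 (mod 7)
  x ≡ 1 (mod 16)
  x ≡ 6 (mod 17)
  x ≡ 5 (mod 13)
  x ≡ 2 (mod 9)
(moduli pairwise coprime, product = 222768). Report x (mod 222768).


Product of moduli M = 7 · 16 · 17 · 13 · 9 = 222768.
Merge one congruence at a time:
  Start: x ≡ 3 (mod 7).
  Combine with x ≡ 1 (mod 16); new modulus lcm = 112.
    Write x = 3 + 7·t and substitute into x ≡ 1 (mod 16): 7·t ≡ 1 − 3 = -2 (mod 16).
    Reduce coefficients mod 16: 7·t ≡ 14 (mod 16).
    The inverse of 7 mod 16 is 7 (since 7·7 = 49 = 3·16 + 1), so t ≡ 7·14 = 98 ≡ 2 (mod 16).
    Then x = 3 + 7·2 = 17, valid modulo lcm(7, 16) = 112: x ≡ 17 (mod 112).
  Combine with x ≡ 6 (mod 17); new modulus lcm = 1904.
    Write x = 17 + 112·t and substitute into x ≡ 6 (mod 17): 112·t ≡ 6 − 17 = -11 (mod 17).
    Reduce coefficients mod 17: 10·t ≡ 6 (mod 17).
    The inverse of 10 mod 17 is 12 (since 10·12 = 120 = 7·17 + 1), so t ≡ 12·6 = 72 ≡ 4 (mod 17).
    Then x = 17 + 112·4 = 465, valid modulo lcm(112, 17) = 1904: x ≡ 465 (mod 1904).
  Combine with x ≡ 5 (mod 13); new modulus lcm = 24752.
    Write x = 465 + 1904·t and substitute into x ≡ 5 (mod 13): 1904·t ≡ 5 − 465 = -460 (mod 13).
    Reduce coefficients mod 13: 6·t ≡ 8 (mod 13).
    The inverse of 6 mod 13 is 11 (since 6·11 = 66 = 5·13 + 1), so t ≡ 11·8 = 88 ≡ 10 (mod 13).
    Then x = 465 + 1904·10 = 19505, valid modulo lcm(1904, 13) = 24752: x ≡ 19505 (mod 24752).
  Combine with x ≡ 2 (mod 9); new modulus lcm = 222768.
    Write x = 19505 + 24752·t and substitute into x ≡ 2 (mod 9): 24752·t ≡ 2 − 19505 = -19503 (mod 9).
    Reduce coefficients mod 9: 2·t ≡ 0 (mod 9).
    The inverse of 2 mod 9 is 5 (since 2·5 = 10 = 1·9 + 1), so t ≡ 5·0 = 0 ≡ 0 (mod 9).
    Then x = 19505 + 24752·0 = 19505, valid modulo lcm(24752, 9) = 222768: x ≡ 19505 (mod 222768).
Verify against each original: 19505 mod 7 = 3, 19505 mod 16 = 1, 19505 mod 17 = 6, 19505 mod 13 = 5, 19505 mod 9 = 2.

x ≡ 19505 (mod 222768).


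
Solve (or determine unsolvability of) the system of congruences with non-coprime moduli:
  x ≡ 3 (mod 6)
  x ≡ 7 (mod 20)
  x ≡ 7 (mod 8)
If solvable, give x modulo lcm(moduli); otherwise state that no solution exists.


Moduli 6, 20, 8 are not pairwise coprime, so CRT works modulo lcm(m_i) when all pairwise compatibility conditions hold.
Pairwise compatibility: gcd(m_i, m_j) must divide a_i - a_j for every pair.
Merge one congruence at a time:
  Start: x ≡ 3 (mod 6).
  Combine with x ≡ 7 (mod 20): gcd(6, 20) = 2; 7 - 3 = 4, which IS divisible by 2, so compatible.
    Write x = 3 + 6·t and substitute into x ≡ 7 (mod 20): 6·t ≡ 7 − 3 = 4 (mod 20).
    Divide the congruence (and modulus) by g = 2: 3·t ≡ 2 (mod 10).
    The inverse of 3 mod 10 is 7 (since 3·7 = 21 = 2·10 + 1), so t ≡ 7·2 = 14 ≡ 4 (mod 10).
    Then x = 3 + 6·4 = 27, valid modulo lcm(6, 20) = 60: x ≡ 27 (mod 60).
  Combine with x ≡ 7 (mod 8): gcd(60, 8) = 4; 7 - 27 = -20, which IS divisible by 4, so compatible.
    Write x = 27 + 60·t and substitute into x ≡ 7 (mod 8): 60·t ≡ 7 − 27 = -20 (mod 8).
    Divide the congruence (and modulus) by g = 4: 15·t ≡ -5 (mod 2).
    Reduce coefficients mod 2: 1·t ≡ 1 (mod 2).
    So t ≡ 1 (mod 2).
    Then x = 27 + 60·1 = 87, valid modulo lcm(60, 8) = 120: x ≡ 87 (mod 120).
Verify: 87 mod 6 = 3, 87 mod 20 = 7, 87 mod 8 = 7.

x ≡ 87 (mod 120).


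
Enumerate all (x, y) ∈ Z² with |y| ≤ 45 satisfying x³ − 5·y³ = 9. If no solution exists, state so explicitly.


The equation is x³ - 5y³ = 9. For fixed y, x³ = 5·y³ + 9, so a solution requires the RHS to be a perfect cube.
Strategy: iterate y from -45 to 45, compute RHS = 5·y³ + 9, and check whether it is a (positive or negative) perfect cube.
Check small values of y:
  y = 0: RHS = 9 is not a perfect cube.
  y = 1: RHS = 14 is not a perfect cube.
  y = -1: RHS = 4 is not a perfect cube.
  y = 2: RHS = 49 is not a perfect cube.
  y = -2: RHS = -31 is not a perfect cube.
  y = 3: RHS = 144 is not a perfect cube.
  y = -3: RHS = -126 is not a perfect cube.
Continuing the search up to |y| = 45 finds no solutions either.
No (x, y) in the scanned range satisfies the equation.

No integer solutions with |y| ≤ 45.


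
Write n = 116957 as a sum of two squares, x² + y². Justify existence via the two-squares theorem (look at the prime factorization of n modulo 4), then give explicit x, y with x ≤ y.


Step 1: Factor n = 116957 = 29 · 37 · 109.
Step 2: Check the mod-4 condition on each prime factor: 29 ≡ 1 (mod 4), exponent 1; 37 ≡ 1 (mod 4), exponent 1; 109 ≡ 1 (mod 4), exponent 1.
All primes ≡ 3 (mod 4) appear to even exponent (or don't appear), so by the two-squares theorem n IS expressible as a sum of two squares.
Step 3: Build a representation. Here n = 29 · 37 · 109 is a product of primes ≡ 1 (mod 4). Each prime p ≡ 1 (mod 4) is itself a sum of two squares; find a² by testing p − a² for a perfect square:
  29: 29 − 1² = 28, 29 − 2² = 25 = 5² ⇒ 29 = 2² + 5².
  37: 37 − 1² = 36 = 6² ⇒ 37 = 1² + 6².
  109: 109 − 1² = 108, 109 − 2² = 105, 109 − 3² = 100 = 10² ⇒ 109 = 3² + 10².
  Combine using the Brahmagupta–Fibonacci identity (a² + b²)(c² + d²) = (ac − bd)² + (ad + bc)² = (ac + bd)² + (ad − bc)²:
  29 · 37 = 1073: from (2² + 5²)(1² + 6²), take (2·1 − 5·6, 2·6 + 5·1) = (2 − 30, 12 + 5) = (-28, 17); dropping signs (only squares matter) gives (28, 17); check 28² + 17² = 784 + 289 = 1073 ✓.
  1073 · 109 = 116957: from (28² + 17²)(3² + 10²), take (28·3 − 17·10, 28·10 + 17·3) = (84 − 170, 280 + 51) = (-86, 331); dropping signs (only squares matter) gives (86, 331); check 86² + 331² = 7396 + 109561 = 116957 ✓.
Step 4: Order so x ≤ y and verify: 86² + 331² = 7396 + 109561 = 116957 = n. ✓

n = 116957 = 86² + 331² (one valid representation with x ≤ y).


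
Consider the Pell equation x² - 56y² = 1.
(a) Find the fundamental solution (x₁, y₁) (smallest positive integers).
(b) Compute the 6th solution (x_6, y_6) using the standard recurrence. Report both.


Step 1: Find the fundamental solution (x₁, y₁) of x² - 56y² = 1.
  Expand √56 as a continued fraction. a₀ = ⌊√56⌋ = 7; iterate m_{k+1} = d_k·a_k − m_k, d_{k+1} = (56 − m_{k+1}²)/d_k, a_{k+1} = ⌊(a₀ + m_{k+1})/d_{k+1}⌋ (starting m₀ = 0, d₀ = 1), with convergents p_k = a_k·p_{k-1} + p_{k-2}, q_k = a_k·q_{k-1} + q_{k-2} (p₋₁ = 1, q₋₁ = 0):
  k = 0: a₀ = 7; p₀/q₀ = 7/1; p₀² − 56·q₀² = 49 − 56 = -7.
  k = 1: m = 7, d = 7, a = ⌊(7 + 7)/7⌋ = 2; p/q = (2·7 + 1)/(2·1 + 0) = 15/2; p² − 56·q² = 225 − 224 = 1.
  The first convergent with p² − 56·q² = 1 gives the fundamental solution (x₁, y₁) = (15, 2).
Step 2: Apply the recurrence (x_{n+1}, y_{n+1}) = (x₁x_n + 56y₁y_n, x₁y_n + y₁x_n) repeatedly.
  From (x_1, y_1) = (15, 2): x_2 = 15·15 + 56·2·2 = 449; y_2 = 15·2 + 2·15 = 60.
  From (x_2, y_2) = (449, 60): x_3 = 15·449 + 56·2·60 = 13455; y_3 = 15·60 + 2·449 = 1798.
  From (x_3, y_3) = (13455, 1798): x_4 = 15·13455 + 56·2·1798 = 403201; y_4 = 15·1798 + 2·13455 = 53880.
  From (x_4, y_4) = (403201, 53880): x_5 = 15·403201 + 56·2·53880 = 12082575; y_5 = 15·53880 + 2·403201 = 1614602.
  From (x_5, y_5) = (12082575, 1614602): x_6 = 15·12082575 + 56·2·1614602 = 362074049; y_6 = 15·1614602 + 2·12082575 = 48384180.
Step 3: Verify x_6² - 56·y_6² = 131097616959254401 - 131097616959254400 = 1 (should be 1). ✓

(x_1, y_1) = (15, 2); (x_6, y_6) = (362074049, 48384180).


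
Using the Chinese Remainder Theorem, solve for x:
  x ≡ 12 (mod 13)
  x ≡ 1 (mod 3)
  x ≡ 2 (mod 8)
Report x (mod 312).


Moduli 13, 3, 8 are pairwise coprime; by CRT there is a unique solution modulo M = 13 · 3 · 8 = 312.
Solve pairwise, accumulating the modulus:
  Start with x ≡ 12 (mod 13).
  Combine with x ≡ 1 (mod 3): since gcd(13, 3) = 1, we get a unique residue mod 39.
    Write x = 12 + 13·t and substitute into x ≡ 1 (mod 3): 13·t ≡ 1 − 12 = -11 (mod 3).
    Reduce coefficients mod 3: 1·t ≡ 1 (mod 3).
    So t ≡ 1 (mod 3).
    Then x = 12 + 13·1 = 25, valid modulo lcm(13, 3) = 39: x ≡ 25 (mod 39).
  Combine with x ≡ 2 (mod 8): since gcd(39, 8) = 1, we get a unique residue mod 312.
    Write x = 25 + 39·t and substitute into x ≡ 2 (mod 8): 39·t ≡ 2 − 25 = -23 (mod 8).
    Reduce coefficients mod 8: 7·t ≡ 1 (mod 8).
    The inverse of 7 mod 8 is 7 (since 7·7 = 49 = 6·8 + 1), so t ≡ 7·1 = 7 ≡ 7 (mod 8).
    Then x = 25 + 39·7 = 298, valid modulo lcm(39, 8) = 312: x ≡ 298 (mod 312).
Verify: 298 mod 13 = 12 ✓, 298 mod 3 = 1 ✓, 298 mod 8 = 2 ✓.

x ≡ 298 (mod 312).


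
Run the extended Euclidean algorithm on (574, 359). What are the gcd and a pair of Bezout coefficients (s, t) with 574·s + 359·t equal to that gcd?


Euclidean algorithm on (574, 359) — divide until remainder is 0:
  574 = 1 · 359 + 215
  359 = 1 · 215 + 144
  215 = 1 · 144 + 71
  144 = 2 · 71 + 2
  71 = 35 · 2 + 1
  2 = 2 · 1 + 0
gcd(574, 359) = 1.
Track Bezout coefficients alongside the remainders: start with r₀ = 574 = a·1 + b·0 (s = 1, t = 0) and r₁ = 359 = a·0 + b·1 (s = 0, t = 1); each new remainder r_{k+1} = r_{k-1} − q_k·r_k inherits s_{k+1} = s_{k-1} − q_k·s_k, t_{k+1} = t_{k-1} − q_k·t_k, so r_k = a·s_k + b·t_k at every step:
  q = 1: r = 215, s = 1 − 1·0 = 1, t = 0 − 1·1 = -1  (check: 574·1 + 359·(-1) = 215)
  q = 1: r = 144, s = 0 − 1·1 = -1, t = 1 − 1·(-1) = 2  (check: 574·(-1) + 359·2 = 144)
  q = 1: r = 71, s = 1 − 1·(-1) = 2, t = -1 − 1·2 = -3  (check: 574·2 + 359·(-3) = 71)
  q = 2: r = 2, s = -1 − 2·2 = -5, t = 2 − 2·(-3) = 8  (check: 574·(-5) + 359·8 = 2)
  q = 35: r = 1, s = 2 − 35·(-5) = 177, t = -3 − 35·8 = -283  (check: 574·177 + 359·(-283) = 1)
The row with r = 1 (the gcd) gives the Bezout coefficients s = 177, t = -283.
Result: 574 · (177) + 359 · (-283) = 1.

gcd(574, 359) = 1; s = 177, t = -283 (check: 574·177 + 359·(-283) = 1).


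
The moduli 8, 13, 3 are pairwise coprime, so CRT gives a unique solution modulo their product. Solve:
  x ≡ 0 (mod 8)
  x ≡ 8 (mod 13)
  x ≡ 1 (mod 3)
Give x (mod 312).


Moduli 8, 13, 3 are pairwise coprime; by CRT there is a unique solution modulo M = 8 · 13 · 3 = 312.
Solve pairwise, accumulating the modulus:
  Start with x ≡ 0 (mod 8).
  Combine with x ≡ 8 (mod 13): since gcd(8, 13) = 1, we get a unique residue mod 104.
    Write x = 0 + 8·t and substitute into x ≡ 8 (mod 13): 8·t ≡ 8 − 0 = 8 (mod 13).
    The inverse of 8 mod 13 is 5 (since 8·5 = 40 = 3·13 + 1), so t ≡ 5·8 = 40 ≡ 1 (mod 13).
    Then x = 0 + 8·1 = 8, valid modulo lcm(8, 13) = 104: x ≡ 8 (mod 104).
  Combine with x ≡ 1 (mod 3): since gcd(104, 3) = 1, we get a unique residue mod 312.
    Write x = 8 + 104·t and substitute into x ≡ 1 (mod 3): 104·t ≡ 1 − 8 = -7 (mod 3).
    Reduce coefficients mod 3: 2·t ≡ 2 (mod 3).
    The inverse of 2 mod 3 is 2 (since 2·2 = 4 = 1·3 + 1), so t ≡ 2·2 = 4 ≡ 1 (mod 3).
    Then x = 8 + 104·1 = 112, valid modulo lcm(104, 3) = 312: x ≡ 112 (mod 312).
Verify: 112 mod 8 = 0 ✓, 112 mod 13 = 8 ✓, 112 mod 3 = 1 ✓.

x ≡ 112 (mod 312).


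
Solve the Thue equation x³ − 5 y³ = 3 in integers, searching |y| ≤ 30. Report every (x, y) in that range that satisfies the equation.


The equation is x³ - 5y³ = 3. For fixed y, x³ = 5·y³ + 3, so a solution requires the RHS to be a perfect cube.
Strategy: iterate y from -30 to 30, compute RHS = 5·y³ + 3, and check whether it is a (positive or negative) perfect cube.
Check small values of y:
  y = 0: RHS = 3 is not a perfect cube.
  y = 1: RHS = 8 = (2)³ ⇒ x = 2 works.
  y = -1: RHS = -2 is not a perfect cube.
  y = 2: RHS = 43 is not a perfect cube.
  y = -2: RHS = -37 is not a perfect cube.
  y = 3: RHS = 138 is not a perfect cube.
  y = -3: RHS = -132 is not a perfect cube.
Continuing the search up to |y| = 30 finds no further solutions beyond those listed.
Collected solutions: (2, 1).

Solutions (with |y| ≤ 30): (2, 1).


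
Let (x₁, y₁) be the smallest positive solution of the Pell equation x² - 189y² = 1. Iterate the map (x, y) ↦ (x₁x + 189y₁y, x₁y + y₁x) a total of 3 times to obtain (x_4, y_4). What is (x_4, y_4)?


Step 1: Find the fundamental solution (x₁, y₁) of x² - 189y² = 1.
  Expand √189 as a continued fraction. a₀ = ⌊√189⌋ = 13; iterate m_{k+1} = d_k·a_k − m_k, d_{k+1} = (189 − m_{k+1}²)/d_k, a_{k+1} = ⌊(a₀ + m_{k+1})/d_{k+1}⌋ (starting m₀ = 0, d₀ = 1), with convergents p_k = a_k·p_{k-1} + p_{k-2}, q_k = a_k·q_{k-1} + q_{k-2} (p₋₁ = 1, q₋₁ = 0):
  k = 0: a₀ = 13; p₀/q₀ = 13/1; p₀² − 189·q₀² = 169 − 189 = -20.
  k = 1: m = 13, d = 20, a = ⌊(13 + 13)/20⌋ = 1; p/q = (1·13 + 1)/(1·1 + 0) = 14/1; p² − 189·q² = 196 − 189 = 7.
  k = 2: m = 7, d = 7, a = ⌊(13 + 7)/7⌋ = 2; p/q = (2·14 + 13)/(2·1 + 1) = 41/3; p² − 189·q² = 1681 − 1701 = -20.
  k = 3: m = 7, d = 20, a = ⌊(13 + 7)/20⌋ = 1; p/q = (1·41 + 14)/(1·3 + 1) = 55/4; p² − 189·q² = 3025 − 3024 = 1.
  The first convergent with p² − 189·q² = 1 gives the fundamental solution (x₁, y₁) = (55, 4).
Step 2: Apply the recurrence (x_{n+1}, y_{n+1}) = (x₁x_n + 189y₁y_n, x₁y_n + y₁x_n) repeatedly.
  From (x_1, y_1) = (55, 4): x_2 = 55·55 + 189·4·4 = 6049; y_2 = 55·4 + 4·55 = 440.
  From (x_2, y_2) = (6049, 440): x_3 = 55·6049 + 189·4·440 = 665335; y_3 = 55·440 + 4·6049 = 48396.
  From (x_3, y_3) = (665335, 48396): x_4 = 55·665335 + 189·4·48396 = 73180801; y_4 = 55·48396 + 4·665335 = 5323120.
Step 3: Verify x_4² - 189·y_4² = 5355429635001601 - 5355429635001600 = 1 (should be 1). ✓

(x_1, y_1) = (55, 4); (x_4, y_4) = (73180801, 5323120).


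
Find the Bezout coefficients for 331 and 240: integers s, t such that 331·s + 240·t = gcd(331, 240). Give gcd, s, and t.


Euclidean algorithm on (331, 240) — divide until remainder is 0:
  331 = 1 · 240 + 91
  240 = 2 · 91 + 58
  91 = 1 · 58 + 33
  58 = 1 · 33 + 25
  33 = 1 · 25 + 8
  25 = 3 · 8 + 1
  8 = 8 · 1 + 0
gcd(331, 240) = 1.
Track Bezout coefficients alongside the remainders: start with r₀ = 331 = a·1 + b·0 (s = 1, t = 0) and r₁ = 240 = a·0 + b·1 (s = 0, t = 1); each new remainder r_{k+1} = r_{k-1} − q_k·r_k inherits s_{k+1} = s_{k-1} − q_k·s_k, t_{k+1} = t_{k-1} − q_k·t_k, so r_k = a·s_k + b·t_k at every step:
  q = 1: r = 91, s = 1 − 1·0 = 1, t = 0 − 1·1 = -1  (check: 331·1 + 240·(-1) = 91)
  q = 2: r = 58, s = 0 − 2·1 = -2, t = 1 − 2·(-1) = 3  (check: 331·(-2) + 240·3 = 58)
  q = 1: r = 33, s = 1 − 1·(-2) = 3, t = -1 − 1·3 = -4  (check: 331·3 + 240·(-4) = 33)
  q = 1: r = 25, s = -2 − 1·3 = -5, t = 3 − 1·(-4) = 7  (check: 331·(-5) + 240·7 = 25)
  q = 1: r = 8, s = 3 − 1·(-5) = 8, t = -4 − 1·7 = -11  (check: 331·8 + 240·(-11) = 8)
  q = 3: r = 1, s = -5 − 3·8 = -29, t = 7 − 3·(-11) = 40  (check: 331·(-29) + 240·40 = 1)
The row with r = 1 (the gcd) gives the Bezout coefficients s = -29, t = 40.
Result: 331 · (-29) + 240 · (40) = 1.

gcd(331, 240) = 1; s = -29, t = 40 (check: 331·(-29) + 240·40 = 1).


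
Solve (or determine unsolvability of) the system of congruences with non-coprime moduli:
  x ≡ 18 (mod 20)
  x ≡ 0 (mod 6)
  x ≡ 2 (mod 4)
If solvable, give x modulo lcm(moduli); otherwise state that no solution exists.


Moduli 20, 6, 4 are not pairwise coprime, so CRT works modulo lcm(m_i) when all pairwise compatibility conditions hold.
Pairwise compatibility: gcd(m_i, m_j) must divide a_i - a_j for every pair.
Merge one congruence at a time:
  Start: x ≡ 18 (mod 20).
  Combine with x ≡ 0 (mod 6): gcd(20, 6) = 2; 0 - 18 = -18, which IS divisible by 2, so compatible.
    Write x = 18 + 20·t and substitute into x ≡ 0 (mod 6): 20·t ≡ 0 − 18 = -18 (mod 6).
    Divide the congruence (and modulus) by g = 2: 10·t ≡ -9 (mod 3).
    Reduce coefficients mod 3: 1·t ≡ 0 (mod 3).
    So t ≡ 0 (mod 3).
    Then x = 18 + 20·0 = 18, valid modulo lcm(20, 6) = 60: x ≡ 18 (mod 60).
  Combine with x ≡ 2 (mod 4): gcd(60, 4) = 4; 2 - 18 = -16, which IS divisible by 4, so compatible.
    Write x = 18 + 60·t and substitute into x ≡ 2 (mod 4): 60·t ≡ 2 − 18 = -16 (mod 4).
    Divide the congruence (and modulus) by g = 4: 15·t ≡ -4 (mod 1).
    Modulo 1 every t works; take t = 0.
    Then x = 18 + 60·0 = 18, valid modulo lcm(60, 4) = 60: x ≡ 18 (mod 60).
Verify: 18 mod 20 = 18, 18 mod 6 = 0, 18 mod 4 = 2.

x ≡ 18 (mod 60).


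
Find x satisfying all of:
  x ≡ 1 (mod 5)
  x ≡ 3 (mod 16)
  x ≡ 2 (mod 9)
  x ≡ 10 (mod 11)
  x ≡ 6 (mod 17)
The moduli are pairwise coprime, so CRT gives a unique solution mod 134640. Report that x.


Product of moduli M = 5 · 16 · 9 · 11 · 17 = 134640.
Merge one congruence at a time:
  Start: x ≡ 1 (mod 5).
  Combine with x ≡ 3 (mod 16); new modulus lcm = 80.
    Write x = 1 + 5·t and substitute into x ≡ 3 (mod 16): 5·t ≡ 3 − 1 = 2 (mod 16).
    The inverse of 5 mod 16 is 13 (since 5·13 = 65 = 4·16 + 1), so t ≡ 13·2 = 26 ≡ 10 (mod 16).
    Then x = 1 + 5·10 = 51, valid modulo lcm(5, 16) = 80: x ≡ 51 (mod 80).
  Combine with x ≡ 2 (mod 9); new modulus lcm = 720.
    Write x = 51 + 80·t and substitute into x ≡ 2 (mod 9): 80·t ≡ 2 − 51 = -49 (mod 9).
    Reduce coefficients mod 9: 8·t ≡ 5 (mod 9).
    The inverse of 8 mod 9 is 8 (since 8·8 = 64 = 7·9 + 1), so t ≡ 8·5 = 40 ≡ 4 (mod 9).
    Then x = 51 + 80·4 = 371, valid modulo lcm(80, 9) = 720: x ≡ 371 (mod 720).
  Combine with x ≡ 10 (mod 11); new modulus lcm = 7920.
    Write x = 371 + 720·t and substitute into x ≡ 10 (mod 11): 720·t ≡ 10 − 371 = -361 (mod 11).
    Reduce coefficients mod 11: 5·t ≡ 2 (mod 11).
    The inverse of 5 mod 11 is 9 (since 5·9 = 45 = 4·11 + 1), so t ≡ 9·2 = 18 ≡ 7 (mod 11).
    Then x = 371 + 720·7 = 5411, valid modulo lcm(720, 11) = 7920: x ≡ 5411 (mod 7920).
  Combine with x ≡ 6 (mod 17); new modulus lcm = 134640.
    Write x = 5411 + 7920·t and substitute into x ≡ 6 (mod 17): 7920·t ≡ 6 − 5411 = -5405 (mod 17).
    Reduce coefficients mod 17: 15·t ≡ 1 (mod 17).
    The inverse of 15 mod 17 is 8 (since 15·8 = 120 = 7·17 + 1), so t ≡ 8·1 = 8 ≡ 8 (mod 17).
    Then x = 5411 + 7920·8 = 68771, valid modulo lcm(7920, 17) = 134640: x ≡ 68771 (mod 134640).
Verify against each original: 68771 mod 5 = 1, 68771 mod 16 = 3, 68771 mod 9 = 2, 68771 mod 11 = 10, 68771 mod 17 = 6.

x ≡ 68771 (mod 134640).


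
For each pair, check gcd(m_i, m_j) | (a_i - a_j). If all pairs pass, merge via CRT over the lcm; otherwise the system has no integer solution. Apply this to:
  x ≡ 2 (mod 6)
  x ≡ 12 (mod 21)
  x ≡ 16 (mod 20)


Moduli 6, 21, 20 are not pairwise coprime, so CRT works modulo lcm(m_i) when all pairwise compatibility conditions hold.
Pairwise compatibility: gcd(m_i, m_j) must divide a_i - a_j for every pair.
Merge one congruence at a time:
  Start: x ≡ 2 (mod 6).
  Combine with x ≡ 12 (mod 21): gcd(6, 21) = 3, and 12 - 2 = 10 is NOT divisible by 3.
    ⇒ system is inconsistent (no integer solution).

No solution (the system is inconsistent).


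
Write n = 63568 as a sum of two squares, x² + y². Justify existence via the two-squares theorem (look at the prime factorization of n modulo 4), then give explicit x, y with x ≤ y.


Step 1: Factor n = 63568 = 2^4 · 29 · 137.
Step 2: Check the mod-4 condition on each prime factor: 2 = 2 (special); 29 ≡ 1 (mod 4), exponent 1; 137 ≡ 1 (mod 4), exponent 1.
All primes ≡ 3 (mod 4) appear to even exponent (or don't appear), so by the two-squares theorem n IS expressible as a sum of two squares.
Step 3: Build a representation. Group n = k² · m with k = 4 and m = 29 · 137 = 3973 (a product of primes ≡ 1 (mod 4)); a representation of m scales to one of n via (k·x)² + (k·y)² = k²(x² + y²). Each prime p ≡ 1 (mod 4) is itself a sum of two squares; find a² by testing p − a² for a perfect square:
  29: 29 − 1² = 28, 29 − 2² = 25 = 5² ⇒ 29 = 2² + 5².
  137: 137 − 1² = 136, 137 − 2² = 133, 137 − 3² = 128, 137 − 4² = 121 = 11² ⇒ 137 = 4² + 11².
  Combine using the Brahmagupta–Fibonacci identity (a² + b²)(c² + d²) = (ac − bd)² + (ad + bc)² = (ac + bd)² + (ad − bc)²:
  29 · 137 = 3973: from (2² + 5²)(4² + 11²), take (2·4 − 5·11, 2·11 + 5·4) = (8 − 55, 22 + 20) = (-47, 42); dropping signs (only squares matter) gives (47, 42); check 47² + 42² = 2209 + 1764 = 3973 ✓.
  Scale by k = 4: (4·47, 4·42) = (188, 168).
Step 4: Order so x ≤ y and verify: 168² + 188² = 28224 + 35344 = 63568 = n. ✓

n = 63568 = 168² + 188² (one valid representation with x ≤ y).


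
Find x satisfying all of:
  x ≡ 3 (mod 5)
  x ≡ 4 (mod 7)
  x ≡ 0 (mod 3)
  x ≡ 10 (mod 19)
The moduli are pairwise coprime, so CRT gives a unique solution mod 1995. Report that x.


Product of moduli M = 5 · 7 · 3 · 19 = 1995.
Merge one congruence at a time:
  Start: x ≡ 3 (mod 5).
  Combine with x ≡ 4 (mod 7); new modulus lcm = 35.
    Write x = 3 + 5·t and substitute into x ≡ 4 (mod 7): 5·t ≡ 4 − 3 = 1 (mod 7).
    The inverse of 5 mod 7 is 3 (since 5·3 = 15 = 2·7 + 1), so t ≡ 3·1 = 3 ≡ 3 (mod 7).
    Then x = 3 + 5·3 = 18, valid modulo lcm(5, 7) = 35: x ≡ 18 (mod 35).
  Combine with x ≡ 0 (mod 3); new modulus lcm = 105.
    Write x = 18 + 35·t and substitute into x ≡ 0 (mod 3): 35·t ≡ 0 − 18 = -18 (mod 3).
    Reduce coefficients mod 3: 2·t ≡ 0 (mod 3).
    The inverse of 2 mod 3 is 2 (since 2·2 = 4 = 1·3 + 1), so t ≡ 2·0 = 0 ≡ 0 (mod 3).
    Then x = 18 + 35·0 = 18, valid modulo lcm(35, 3) = 105: x ≡ 18 (mod 105).
  Combine with x ≡ 10 (mod 19); new modulus lcm = 1995.
    Write x = 18 + 105·t and substitute into x ≡ 10 (mod 19): 105·t ≡ 10 − 18 = -8 (mod 19).
    Reduce coefficients mod 19: 10·t ≡ 11 (mod 19).
    The inverse of 10 mod 19 is 2 (since 10·2 = 20 = 1·19 + 1), so t ≡ 2·11 = 22 ≡ 3 (mod 19).
    Then x = 18 + 105·3 = 333, valid modulo lcm(105, 19) = 1995: x ≡ 333 (mod 1995).
Verify against each original: 333 mod 5 = 3, 333 mod 7 = 4, 333 mod 3 = 0, 333 mod 19 = 10.

x ≡ 333 (mod 1995).


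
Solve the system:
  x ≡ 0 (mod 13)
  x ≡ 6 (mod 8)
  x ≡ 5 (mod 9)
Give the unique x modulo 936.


Moduli 13, 8, 9 are pairwise coprime; by CRT there is a unique solution modulo M = 13 · 8 · 9 = 936.
Solve pairwise, accumulating the modulus:
  Start with x ≡ 0 (mod 13).
  Combine with x ≡ 6 (mod 8): since gcd(13, 8) = 1, we get a unique residue mod 104.
    Write x = 0 + 13·t and substitute into x ≡ 6 (mod 8): 13·t ≡ 6 − 0 = 6 (mod 8).
    Reduce coefficients mod 8: 5·t ≡ 6 (mod 8).
    The inverse of 5 mod 8 is 5 (since 5·5 = 25 = 3·8 + 1), so t ≡ 5·6 = 30 ≡ 6 (mod 8).
    Then x = 0 + 13·6 = 78, valid modulo lcm(13, 8) = 104: x ≡ 78 (mod 104).
  Combine with x ≡ 5 (mod 9): since gcd(104, 9) = 1, we get a unique residue mod 936.
    Write x = 78 + 104·t and substitute into x ≡ 5 (mod 9): 104·t ≡ 5 − 78 = -73 (mod 9).
    Reduce coefficients mod 9: 5·t ≡ 8 (mod 9).
    The inverse of 5 mod 9 is 2 (since 5·2 = 10 = 1·9 + 1), so t ≡ 2·8 = 16 ≡ 7 (mod 9).
    Then x = 78 + 104·7 = 806, valid modulo lcm(104, 9) = 936: x ≡ 806 (mod 936).
Verify: 806 mod 13 = 0 ✓, 806 mod 8 = 6 ✓, 806 mod 9 = 5 ✓.

x ≡ 806 (mod 936).


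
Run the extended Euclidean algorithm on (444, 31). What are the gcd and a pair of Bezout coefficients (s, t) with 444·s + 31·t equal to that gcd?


Euclidean algorithm on (444, 31) — divide until remainder is 0:
  444 = 14 · 31 + 10
  31 = 3 · 10 + 1
  10 = 10 · 1 + 0
gcd(444, 31) = 1.
Track Bezout coefficients alongside the remainders: start with r₀ = 444 = a·1 + b·0 (s = 1, t = 0) and r₁ = 31 = a·0 + b·1 (s = 0, t = 1); each new remainder r_{k+1} = r_{k-1} − q_k·r_k inherits s_{k+1} = s_{k-1} − q_k·s_k, t_{k+1} = t_{k-1} − q_k·t_k, so r_k = a·s_k + b·t_k at every step:
  q = 14: r = 10, s = 1 − 14·0 = 1, t = 0 − 14·1 = -14  (check: 444·1 + 31·(-14) = 10)
  q = 3: r = 1, s = 0 − 3·1 = -3, t = 1 − 3·(-14) = 43  (check: 444·(-3) + 31·43 = 1)
The row with r = 1 (the gcd) gives the Bezout coefficients s = -3, t = 43.
Result: 444 · (-3) + 31 · (43) = 1.

gcd(444, 31) = 1; s = -3, t = 43 (check: 444·(-3) + 31·43 = 1).
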